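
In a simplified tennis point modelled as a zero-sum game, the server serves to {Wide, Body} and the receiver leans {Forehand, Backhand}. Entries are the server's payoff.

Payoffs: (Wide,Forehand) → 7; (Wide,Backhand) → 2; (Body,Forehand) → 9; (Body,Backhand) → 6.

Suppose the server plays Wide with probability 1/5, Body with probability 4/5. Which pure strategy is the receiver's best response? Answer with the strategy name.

If the receiver plays Forehand, the server's expected payoff is (1/5)·7 + (4/5)·9 = 43/5.
If the receiver plays Backhand, the server's expected payoff is (1/5)·2 + (4/5)·6 = 26/5.
The receiver minimizes the server's payoff; the smallest is 26/5, so the best response is Backhand.

Backhand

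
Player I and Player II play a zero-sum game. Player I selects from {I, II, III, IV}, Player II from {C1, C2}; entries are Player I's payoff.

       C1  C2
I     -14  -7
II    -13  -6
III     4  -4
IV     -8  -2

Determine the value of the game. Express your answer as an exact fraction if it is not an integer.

Row minima: I → -14, II → -13, III → -4, IV → -8; maximin = -4.
Column maxima: C1 → 4, C2 → -2; minimax = -2.
-4 ≠ -2, so there is no saddle point; optimal play is mixed.
I is strictly dominated by II, so Player I never plays it.
II is strictly dominated by III, so Player I never plays it.
On the remaining 2×2 (III, IV vs C1, C2):
Let Player I play III with probability p. Expected payoff against C1: 4p + (-8)(1−p) = 12p − 8; against C2: (-4)p + (-2)(1−p) = −2p − 2.
Setting these equal: 12p − 8 = −2p − 2 ⇒ 14p = 6 ⇒ p = 3/7, and the value is (12)·(3/7) − 8 = -20/7.
For Player II: with q = P(C1), equating III's and IV's payoffs gives 8q − 4 = −6q − 2 ⇒ q = 1/7.

-20/7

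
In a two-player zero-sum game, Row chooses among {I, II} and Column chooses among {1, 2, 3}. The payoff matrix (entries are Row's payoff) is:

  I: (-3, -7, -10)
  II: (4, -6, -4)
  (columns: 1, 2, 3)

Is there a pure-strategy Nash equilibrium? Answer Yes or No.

Yes

Row minima: I → -10, II → -6; maximin = -6.
Column maxima: 1 → 4, 2 → -6, 3 → -4; minimax = -6.
maximin = minimax = -6, so a saddle point exists.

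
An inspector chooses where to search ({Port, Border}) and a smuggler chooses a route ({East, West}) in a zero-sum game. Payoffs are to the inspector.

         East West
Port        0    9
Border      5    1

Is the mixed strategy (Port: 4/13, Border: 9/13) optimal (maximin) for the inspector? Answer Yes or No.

Against East this mix gives (4/13)·0 + (9/13)·5 = 45/13.
Against West this mix gives (4/13)·9 + (9/13)·1 = 45/13.
All of the smuggler's active replies (East, West) yield 45/13, and no column does worse for the inspector. The mix makes the smuggler indifferent and guarantees 45/13, so it is optimal.

Yes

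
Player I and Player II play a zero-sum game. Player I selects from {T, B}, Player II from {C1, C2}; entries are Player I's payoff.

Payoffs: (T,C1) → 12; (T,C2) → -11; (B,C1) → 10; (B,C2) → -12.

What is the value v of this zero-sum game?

Row minima: T → -11, B → -12; maximin = -11.
Column maxima: C1 → 12, C2 → -11; minimax = -11.
Since maximin = minimax = -11, there is a saddle point and the value is -11.

-11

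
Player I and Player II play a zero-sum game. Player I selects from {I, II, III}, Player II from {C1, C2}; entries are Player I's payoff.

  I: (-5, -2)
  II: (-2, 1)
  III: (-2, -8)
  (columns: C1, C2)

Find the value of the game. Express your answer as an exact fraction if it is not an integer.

Row minima: I → -5, II → -2, III → -8; maximin = -2.
Column maxima: C1 → -2, C2 → 1; minimax = -2.
Since maximin = minimax = -2, there is a saddle point and the value is -2.

-2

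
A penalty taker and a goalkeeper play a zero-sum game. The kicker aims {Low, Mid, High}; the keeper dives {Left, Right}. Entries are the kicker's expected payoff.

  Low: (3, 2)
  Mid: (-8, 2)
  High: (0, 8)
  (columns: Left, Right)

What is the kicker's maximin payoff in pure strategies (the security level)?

Row minima: Low → 2, Mid → -8, High → 0.
The best of these is 2.

2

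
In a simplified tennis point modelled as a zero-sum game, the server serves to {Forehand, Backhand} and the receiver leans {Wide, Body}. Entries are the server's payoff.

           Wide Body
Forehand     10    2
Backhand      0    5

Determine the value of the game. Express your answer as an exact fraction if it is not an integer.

Row minima: Forehand → 2, Backhand → 0; maximin = 2.
Column maxima: Wide → 10, Body → 5; minimax = 5.
2 ≠ 5, so there is no saddle point; optimal play is mixed.
Let the server play Forehand with probability p. Expected payoff against Wide: 10p + 0(1−p) = 10p; against Body: 2p + 5(1−p) = −3p + 5.
Setting these equal: 10p = −3p + 5 ⇒ 13p = 5 ⇒ p = 5/13, and the value is (10)·(5/13) = 50/13.
For the receiver: with q = P(Wide), equating Forehand's and Backhand's payoffs gives 8q + 2 = −5q + 5 ⇒ q = 3/13.

50/13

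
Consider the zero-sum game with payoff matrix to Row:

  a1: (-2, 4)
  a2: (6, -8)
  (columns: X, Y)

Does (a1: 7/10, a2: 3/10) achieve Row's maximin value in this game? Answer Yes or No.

Against X this mix gives (7/10)·(-2) + (3/10)·6 = 2/5.
Against Y this mix gives (7/10)·4 + (3/10)·(-8) = 2/5.
All of Column's active replies (X, Y) yield 2/5, and no column does worse for Row. The mix makes Column indifferent and guarantees 2/5, so it is optimal.

Yes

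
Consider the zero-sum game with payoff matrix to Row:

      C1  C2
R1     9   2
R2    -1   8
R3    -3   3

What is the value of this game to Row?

37/8

Row minima: R1 → 2, R2 → -1, R3 → -3; maximin = 2.
Column maxima: C1 → 9, C2 → 8; minimax = 8.
2 ≠ 8, so there is no saddle point; optimal play is mixed.
R3 is strictly dominated by R2, so Row never plays it.
On the remaining 2×2 (R1, R2 vs C1, C2):
Let Row play R1 with probability p. Expected payoff against C1: 9p + (-1)(1−p) = 10p − 1; against C2: 2p + 8(1−p) = −6p + 8.
Setting these equal: 10p − 1 = −6p + 8 ⇒ 16p = 9 ⇒ p = 9/16, and the value is (10)·(9/16) − 1 = 37/8.
For Column: with q = P(C1), equating R1's and R2's payoffs gives 7q + 2 = −9q + 8 ⇒ q = 3/8.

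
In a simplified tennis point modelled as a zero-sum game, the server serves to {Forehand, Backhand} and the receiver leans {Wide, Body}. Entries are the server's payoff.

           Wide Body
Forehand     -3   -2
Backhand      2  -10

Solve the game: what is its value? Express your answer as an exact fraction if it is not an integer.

-34/13

Row minima: Forehand → -3, Backhand → -10; maximin = -3.
Column maxima: Wide → 2, Body → -2; minimax = -2.
-3 ≠ -2, so there is no saddle point; optimal play is mixed.
Let the server play Forehand with probability p. Expected payoff against Wide: (-3)p + 2(1−p) = −5p + 2; against Body: (-2)p + (-10)(1−p) = 8p − 10.
Setting these equal: −5p + 2 = 8p − 10 ⇒ −13p = -12 ⇒ p = 12/13, and the value is (-5)·(12/13) + 2 = -34/13.
For the receiver: with q = P(Wide), equating Forehand's and Backhand's payoffs gives −q − 2 = 12q − 10 ⇒ q = 8/13.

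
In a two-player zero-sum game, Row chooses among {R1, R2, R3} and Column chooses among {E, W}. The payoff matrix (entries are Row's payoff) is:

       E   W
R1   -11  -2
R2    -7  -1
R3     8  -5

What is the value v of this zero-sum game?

Row minima: R1 → -11, R2 → -7, R3 → -5; maximin = -5.
Column maxima: E → 8, W → -1; minimax = -1.
-5 ≠ -1, so there is no saddle point; optimal play is mixed.
R1 is strictly dominated by R2, so Row never plays it.
On the remaining 2×2 (R2, R3 vs E, W):
Let Row play R2 with probability p. Expected payoff against E: (-7)p + 8(1−p) = −15p + 8; against W: (-1)p + (-5)(1−p) = 4p − 5.
Setting these equal: −15p + 8 = 4p − 5 ⇒ −19p = -13 ⇒ p = 13/19, and the value is (-15)·(13/19) + 8 = -43/19.
For Column: with q = P(E), equating R2's and R3's payoffs gives −6q − 1 = 13q − 5 ⇒ q = 4/19.

-43/19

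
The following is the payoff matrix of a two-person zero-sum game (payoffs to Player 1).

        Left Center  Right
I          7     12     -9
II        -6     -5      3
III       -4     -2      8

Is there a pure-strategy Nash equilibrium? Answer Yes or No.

No

Row minima: I → -9, II → -6, III → -4; maximin = -4.
Column maxima: Left → 7, Center → 12, Right → 8; minimax = 7.
-4 ≠ 7, so no pure-strategy equilibrium exists.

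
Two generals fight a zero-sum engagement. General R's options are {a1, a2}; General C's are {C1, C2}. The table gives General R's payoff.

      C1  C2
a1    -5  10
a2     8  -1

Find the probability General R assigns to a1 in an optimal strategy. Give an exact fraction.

Row minima: a1 → -5, a2 → -1; maximin = -1.
Column maxima: C1 → 8, C2 → 10; minimax = 8.
-1 ≠ 8, so there is no saddle point; optimal play is mixed.
Let General R play a1 with probability p. Expected payoff against C1: (-5)p + 8(1−p) = −13p + 8; against C2: 10p + (-1)(1−p) = 11p − 1.
Setting these equal: −13p + 8 = 11p − 1 ⇒ −24p = -9 ⇒ p = 3/8, and the value is (-13)·(3/8) + 8 = 25/8.
For General C: with q = P(C1), equating a1's and a2's payoffs gives −15q + 10 = 9q − 1 ⇒ q = 11/24.

3/8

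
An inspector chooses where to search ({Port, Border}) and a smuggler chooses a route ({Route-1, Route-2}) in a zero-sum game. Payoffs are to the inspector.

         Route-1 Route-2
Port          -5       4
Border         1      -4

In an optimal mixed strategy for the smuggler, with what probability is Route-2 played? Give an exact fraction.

Row minima: Port → -5, Border → -4; maximin = -4.
Column maxima: Route-1 → 1, Route-2 → 4; minimax = 1.
-4 ≠ 1, so there is no saddle point; optimal play is mixed.
Let the inspector play Port with probability p. Expected payoff against Route-1: (-5)p + 1(1−p) = −6p + 1; against Route-2: 4p + (-4)(1−p) = 8p − 4.
Setting these equal: −6p + 1 = 8p − 4 ⇒ −14p = -5 ⇒ p = 5/14, and the value is (-6)·(5/14) + 1 = -8/7.
For the smuggler: with q = P(Route-1), equating Port's and Border's payoffs gives −9q + 4 = 5q − 4 ⇒ q = 4/7.

3/7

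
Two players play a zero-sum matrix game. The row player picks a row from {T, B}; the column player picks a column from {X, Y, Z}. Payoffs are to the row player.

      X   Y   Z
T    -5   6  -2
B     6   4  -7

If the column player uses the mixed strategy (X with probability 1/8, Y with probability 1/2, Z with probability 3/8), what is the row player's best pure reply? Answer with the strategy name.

T

Expected payoff of T: (1/8)·(-5) + (1/2)·6 + (3/8)·(-2) = 13/8.
Expected payoff of B: (1/8)·6 + (1/2)·4 + (3/8)·(-7) = 1/8.
The largest is 13/8, so the row player's best response is T.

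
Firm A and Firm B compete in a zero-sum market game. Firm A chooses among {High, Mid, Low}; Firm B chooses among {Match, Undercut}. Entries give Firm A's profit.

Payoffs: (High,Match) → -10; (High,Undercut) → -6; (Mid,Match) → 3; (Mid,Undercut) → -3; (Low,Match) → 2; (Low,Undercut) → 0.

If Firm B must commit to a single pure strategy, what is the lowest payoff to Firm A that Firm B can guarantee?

0

Column maxima: Match → 3, Undercut → 0.
The smallest of these is 0.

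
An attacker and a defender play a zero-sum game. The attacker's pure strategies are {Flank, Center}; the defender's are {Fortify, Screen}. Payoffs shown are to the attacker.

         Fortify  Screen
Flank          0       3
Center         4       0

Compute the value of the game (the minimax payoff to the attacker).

12/7

Row minima: Flank → 0, Center → 0; maximin = 0.
Column maxima: Fortify → 4, Screen → 3; minimax = 3.
0 ≠ 3, so there is no saddle point; optimal play is mixed.
Let the attacker play Flank with probability p. Expected payoff against Fortify: 0p + 4(1−p) = −4p + 4; against Screen: 3p + 0(1−p) = 3p.
Setting these equal: −4p + 4 = 3p ⇒ −7p = -4 ⇒ p = 4/7, and the value is (-4)·(4/7) + 4 = 12/7.
For the defender: with q = P(Fortify), equating Flank's and Center's payoffs gives −3q + 3 = 4q ⇒ q = 3/7.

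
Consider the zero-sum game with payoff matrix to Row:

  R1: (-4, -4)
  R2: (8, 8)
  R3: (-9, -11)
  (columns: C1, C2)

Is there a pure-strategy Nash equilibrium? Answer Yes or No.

Row minima: R1 → -4, R2 → 8, R3 → -11; maximin = 8.
Column maxima: C1 → 8, C2 → 8; minimax = 8.
maximin = minimax = 8, so a saddle point exists.

Yes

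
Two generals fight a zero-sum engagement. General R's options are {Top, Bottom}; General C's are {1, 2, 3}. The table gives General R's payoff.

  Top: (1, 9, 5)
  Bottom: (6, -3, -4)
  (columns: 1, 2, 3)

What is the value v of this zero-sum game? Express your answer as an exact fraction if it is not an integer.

17/7

Row minima: Top → 1, Bottom → -4; maximin = 1.
Column maxima: 1 → 6, 2 → 9, 3 → 5; minimax = 5.
1 ≠ 5, so there is no saddle point; optimal play is mixed.
2 is strictly dominated by 3 (it gives General R strictly more in every row), so General C never plays it.
On the remaining 2×2 (Top, Bottom vs 1, 3):
Let General R play Top with probability p. Expected payoff against 1: 1p + 6(1−p) = −5p + 6; against 3: 5p + (-4)(1−p) = 9p − 4.
Setting these equal: −5p + 6 = 9p − 4 ⇒ −14p = -10 ⇒ p = 5/7, and the value is (-5)·(5/7) + 6 = 17/7.
For General C: with q = P(1), equating Top's and Bottom's payoffs gives −4q + 5 = 10q − 4 ⇒ q = 9/14.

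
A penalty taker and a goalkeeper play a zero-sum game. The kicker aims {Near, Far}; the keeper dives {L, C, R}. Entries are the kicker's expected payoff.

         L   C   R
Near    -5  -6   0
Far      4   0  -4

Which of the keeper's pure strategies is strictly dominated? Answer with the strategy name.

C holds the kicker's payoff strictly below L in every row: -6 < -5, 0 < 4.
So L is strictly dominated for the keeper.

L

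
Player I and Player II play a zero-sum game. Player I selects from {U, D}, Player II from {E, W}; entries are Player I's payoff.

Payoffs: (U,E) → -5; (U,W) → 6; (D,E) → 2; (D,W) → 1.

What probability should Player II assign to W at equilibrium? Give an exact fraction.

Row minima: U → -5, D → 1; maximin = 1.
Column maxima: E → 2, W → 6; minimax = 2.
1 ≠ 2, so there is no saddle point; optimal play is mixed.
Let Player I play U with probability p. Expected payoff against E: (-5)p + 2(1−p) = −7p + 2; against W: 6p + 1(1−p) = 5p + 1.
Setting these equal: −7p + 2 = 5p + 1 ⇒ −12p = -1 ⇒ p = 1/12, and the value is (-7)·(1/12) + 2 = 17/12.
For Player II: with q = P(E), equating U's and D's payoffs gives −11q + 6 = q + 1 ⇒ q = 5/12.

7/12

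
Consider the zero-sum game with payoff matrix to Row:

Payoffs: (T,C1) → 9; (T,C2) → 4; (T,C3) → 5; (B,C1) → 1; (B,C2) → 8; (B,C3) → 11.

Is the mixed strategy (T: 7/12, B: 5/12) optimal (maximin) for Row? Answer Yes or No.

Against C1 this mix gives (7/12)·9 + (5/12)·1 = 17/3.
Against C2 this mix gives (7/12)·4 + (5/12)·8 = 17/3.
Against C3 this mix gives (7/12)·5 + (5/12)·11 = 15/2.
All of Column's active replies (C1, C2) yield 17/3, and no column does worse for Row. The mix makes Column indifferent and guarantees 17/3, so it is optimal.

Yes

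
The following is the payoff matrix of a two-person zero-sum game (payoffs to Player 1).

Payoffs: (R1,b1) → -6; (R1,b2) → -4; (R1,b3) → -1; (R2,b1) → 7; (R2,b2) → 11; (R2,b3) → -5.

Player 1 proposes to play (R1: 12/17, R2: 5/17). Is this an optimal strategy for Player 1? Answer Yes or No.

Yes

Against b1 this mix gives (12/17)·(-6) + (5/17)·7 = -37/17.
Against b2 this mix gives (12/17)·(-4) + (5/17)·11 = 7/17.
Against b3 this mix gives (12/17)·(-1) + (5/17)·(-5) = -37/17.
All of Player 2's active replies (b1, b3) yield -37/17, and no column does worse for Player 1. The mix makes Player 2 indifferent and guarantees -37/17, so it is optimal.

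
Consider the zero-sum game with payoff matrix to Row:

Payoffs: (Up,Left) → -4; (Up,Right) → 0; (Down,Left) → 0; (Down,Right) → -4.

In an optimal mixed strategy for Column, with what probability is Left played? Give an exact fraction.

Row minima: Up → -4, Down → -4; maximin = -4.
Column maxima: Left → 0, Right → 0; minimax = 0.
-4 ≠ 0, so there is no saddle point; optimal play is mixed.
Let Row play Up with probability p. Expected payoff against Left: (-4)p + 0(1−p) = −4p; against Right: 0p + (-4)(1−p) = 4p − 4.
Setting these equal: −4p = 4p − 4 ⇒ −8p = -4 ⇒ p = 1/2, and the value is (-4)·(1/2) = -2.
For Column: with q = P(Left), equating Up's and Down's payoffs gives −4q = 4q − 4 ⇒ q = 1/2.

1/2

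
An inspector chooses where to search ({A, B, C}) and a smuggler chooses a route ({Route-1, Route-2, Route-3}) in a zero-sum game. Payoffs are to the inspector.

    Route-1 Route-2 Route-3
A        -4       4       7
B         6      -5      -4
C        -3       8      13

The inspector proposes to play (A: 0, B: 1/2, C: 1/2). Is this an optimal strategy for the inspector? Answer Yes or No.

Against Route-1 this mix gives (1/2)·6 + (1/2)·(-3) = 3/2.
Against Route-2 this mix gives (1/2)·(-5) + (1/2)·8 = 3/2.
Against Route-3 this mix gives (1/2)·(-4) + (1/2)·13 = 9/2.
All of the smuggler's active replies (Route-1, Route-2) yield 3/2, and no column does worse for the inspector. The mix makes the smuggler indifferent and guarantees 3/2, so it is optimal.

Yes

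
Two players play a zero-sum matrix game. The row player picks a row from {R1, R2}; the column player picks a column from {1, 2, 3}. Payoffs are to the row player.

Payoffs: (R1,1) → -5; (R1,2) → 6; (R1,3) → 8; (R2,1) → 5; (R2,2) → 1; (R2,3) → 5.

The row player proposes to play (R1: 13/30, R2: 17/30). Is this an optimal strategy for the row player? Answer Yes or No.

No

Against 1 this mix gives (13/30)·(-5) + (17/30)·5 = 2/3.
Against 2 this mix gives (13/30)·6 + (17/30)·1 = 19/6.
Against 3 this mix gives (13/30)·8 + (17/30)·5 = 63/10.
The column player will play 1, holding the row player to 2/3. Shifting weight toward the row that does better against 1 would raise this floor (the equalizing mix achieves 7/3 against both 1 and 2), so the proposed strategy is not optimal.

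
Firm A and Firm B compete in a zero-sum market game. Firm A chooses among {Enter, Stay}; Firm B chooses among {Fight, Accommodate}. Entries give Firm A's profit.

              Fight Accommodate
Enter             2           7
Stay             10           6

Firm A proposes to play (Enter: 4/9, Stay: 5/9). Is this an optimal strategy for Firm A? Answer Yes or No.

Yes

Against Fight this mix gives (4/9)·2 + (5/9)·10 = 58/9.
Against Accommodate this mix gives (4/9)·7 + (5/9)·6 = 58/9.
All of Firm B's active replies (Fight, Accommodate) yield 58/9, and no column does worse for Firm A. The mix makes Firm B indifferent and guarantees 58/9, so it is optimal.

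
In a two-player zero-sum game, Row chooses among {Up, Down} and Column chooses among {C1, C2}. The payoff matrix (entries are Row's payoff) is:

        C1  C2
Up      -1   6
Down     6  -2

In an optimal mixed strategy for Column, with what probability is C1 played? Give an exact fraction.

8/15

Row minima: Up → -1, Down → -2; maximin = -1.
Column maxima: C1 → 6, C2 → 6; minimax = 6.
-1 ≠ 6, so there is no saddle point; optimal play is mixed.
Let Row play Up with probability p. Expected payoff against C1: (-1)p + 6(1−p) = −7p + 6; against C2: 6p + (-2)(1−p) = 8p − 2.
Setting these equal: −7p + 6 = 8p − 2 ⇒ −15p = -8 ⇒ p = 8/15, and the value is (-7)·(8/15) + 6 = 34/15.
For Column: with q = P(C1), equating Up's and Down's payoffs gives −7q + 6 = 8q − 2 ⇒ q = 8/15.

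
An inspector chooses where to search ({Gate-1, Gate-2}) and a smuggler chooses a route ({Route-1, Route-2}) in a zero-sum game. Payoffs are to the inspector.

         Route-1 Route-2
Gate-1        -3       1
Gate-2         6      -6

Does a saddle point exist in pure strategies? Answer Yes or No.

Row minima: Gate-1 → -3, Gate-2 → -6; maximin = -3.
Column maxima: Route-1 → 6, Route-2 → 1; minimax = 1.
-3 ≠ 1, so no pure-strategy equilibrium exists.

No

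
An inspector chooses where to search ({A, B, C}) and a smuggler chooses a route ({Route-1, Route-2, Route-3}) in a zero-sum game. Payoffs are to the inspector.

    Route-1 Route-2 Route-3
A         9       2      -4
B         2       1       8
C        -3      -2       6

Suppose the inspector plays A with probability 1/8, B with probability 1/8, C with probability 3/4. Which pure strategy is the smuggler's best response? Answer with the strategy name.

If the smuggler plays Route-1, the inspector's expected payoff is (1/8)·9 + (1/8)·2 + (3/4)·(-3) = -7/8.
If the smuggler plays Route-2, the inspector's expected payoff is (1/8)·2 + (1/8)·1 + (3/4)·(-2) = -9/8.
If the smuggler plays Route-3, the inspector's expected payoff is (1/8)·(-4) + (1/8)·8 + (3/4)·6 = 5.
The smuggler minimizes the inspector's payoff; the smallest is -9/8, so the best response is Route-2.

Route-2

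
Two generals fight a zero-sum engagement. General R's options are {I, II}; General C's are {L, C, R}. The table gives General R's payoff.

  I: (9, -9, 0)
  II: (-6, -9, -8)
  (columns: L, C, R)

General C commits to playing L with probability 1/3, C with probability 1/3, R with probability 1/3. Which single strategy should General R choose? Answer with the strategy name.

I

Expected payoff of I: (1/3)·9 + (1/3)·(-9) + (1/3)·0 = 0.
Expected payoff of II: (1/3)·(-6) + (1/3)·(-9) + (1/3)·(-8) = -23/3.
The largest is 0, so General R's best response is I.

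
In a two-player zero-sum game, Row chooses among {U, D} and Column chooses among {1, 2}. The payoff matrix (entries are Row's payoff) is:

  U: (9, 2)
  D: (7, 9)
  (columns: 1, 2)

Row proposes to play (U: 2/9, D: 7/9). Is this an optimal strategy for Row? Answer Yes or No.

Against 1 this mix gives (2/9)·9 + (7/9)·7 = 67/9.
Against 2 this mix gives (2/9)·2 + (7/9)·9 = 67/9.
All of Column's active replies (1, 2) yield 67/9, and no column does worse for Row. The mix makes Column indifferent and guarantees 67/9, so it is optimal.

Yes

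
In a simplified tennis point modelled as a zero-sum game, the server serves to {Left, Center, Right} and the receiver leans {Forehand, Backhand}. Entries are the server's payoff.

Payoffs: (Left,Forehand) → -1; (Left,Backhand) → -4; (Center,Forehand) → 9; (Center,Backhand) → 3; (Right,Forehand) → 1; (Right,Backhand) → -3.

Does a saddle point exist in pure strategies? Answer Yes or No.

Row minima: Left → -4, Center → 3, Right → -3; maximin = 3.
Column maxima: Forehand → 9, Backhand → 3; minimax = 3.
maximin = minimax = 3, so a saddle point exists.

Yes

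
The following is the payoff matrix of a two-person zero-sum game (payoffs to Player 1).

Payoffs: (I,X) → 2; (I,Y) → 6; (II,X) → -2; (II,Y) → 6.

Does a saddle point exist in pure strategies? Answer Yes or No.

Yes

Row minima: I → 2, II → -2; maximin = 2.
Column maxima: X → 2, Y → 6; minimax = 2.
maximin = minimax = 2, so a saddle point exists.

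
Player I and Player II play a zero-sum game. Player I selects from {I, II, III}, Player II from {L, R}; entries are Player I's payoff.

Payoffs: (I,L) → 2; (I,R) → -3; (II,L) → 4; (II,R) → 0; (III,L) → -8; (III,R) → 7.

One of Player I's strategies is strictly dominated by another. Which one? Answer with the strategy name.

II gives a strictly higher payoff than I against every column: 4 > 2, 0 > -3.
So I is strictly dominated and Player I never plays it.

I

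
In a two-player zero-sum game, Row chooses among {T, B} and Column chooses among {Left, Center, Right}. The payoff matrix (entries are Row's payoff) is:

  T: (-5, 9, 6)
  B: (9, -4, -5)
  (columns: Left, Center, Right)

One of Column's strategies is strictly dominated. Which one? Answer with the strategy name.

Right holds Row's payoff strictly below Center in every row: 6 < 9, -5 < -4.
So Center is strictly dominated for Column.

Center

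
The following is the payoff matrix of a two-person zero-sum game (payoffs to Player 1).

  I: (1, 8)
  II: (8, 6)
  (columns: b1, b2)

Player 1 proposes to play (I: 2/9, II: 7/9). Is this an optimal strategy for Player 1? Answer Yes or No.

Yes

Against b1 this mix gives (2/9)·1 + (7/9)·8 = 58/9.
Against b2 this mix gives (2/9)·8 + (7/9)·6 = 58/9.
All of Player 2's active replies (b1, b2) yield 58/9, and no column does worse for Player 1. The mix makes Player 2 indifferent and guarantees 58/9, so it is optimal.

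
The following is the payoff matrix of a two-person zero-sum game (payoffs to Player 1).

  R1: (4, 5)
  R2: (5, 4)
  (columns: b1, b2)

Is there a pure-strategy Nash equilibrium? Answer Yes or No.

No

Row minima: R1 → 4, R2 → 4; maximin = 4.
Column maxima: b1 → 5, b2 → 5; minimax = 5.
4 ≠ 5, so no pure-strategy equilibrium exists.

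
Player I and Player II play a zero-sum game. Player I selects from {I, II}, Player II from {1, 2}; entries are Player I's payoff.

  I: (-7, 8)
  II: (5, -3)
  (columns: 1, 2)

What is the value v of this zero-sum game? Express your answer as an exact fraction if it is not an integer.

Row minima: I → -7, II → -3; maximin = -3.
Column maxima: 1 → 5, 2 → 8; minimax = 5.
-3 ≠ 5, so there is no saddle point; optimal play is mixed.
Let Player I play I with probability p. Expected payoff against 1: (-7)p + 5(1−p) = −12p + 5; against 2: 8p + (-3)(1−p) = 11p − 3.
Setting these equal: −12p + 5 = 11p − 3 ⇒ −23p = -8 ⇒ p = 8/23, and the value is (-12)·(8/23) + 5 = 19/23.
For Player II: with q = P(1), equating I's and II's payoffs gives −15q + 8 = 8q − 3 ⇒ q = 11/23.

19/23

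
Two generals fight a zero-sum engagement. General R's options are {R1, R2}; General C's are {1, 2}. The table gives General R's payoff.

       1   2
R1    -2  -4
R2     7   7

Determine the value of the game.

7

Row minima: R1 → -4, R2 → 7; maximin = 7.
Column maxima: 1 → 7, 2 → 7; minimax = 7.
Since maximin = minimax = 7, there is a saddle point and the value is 7.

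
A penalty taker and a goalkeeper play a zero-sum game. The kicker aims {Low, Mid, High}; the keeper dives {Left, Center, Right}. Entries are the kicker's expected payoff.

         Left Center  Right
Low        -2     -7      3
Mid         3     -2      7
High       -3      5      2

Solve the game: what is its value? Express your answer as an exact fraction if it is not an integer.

Row minima: Low → -7, Mid → -2, High → -3; maximin = -2.
Column maxima: Left → 3, Center → 5, Right → 7; minimax = 3.
-2 ≠ 3, so there is no saddle point; optimal play is mixed.
Low is strictly dominated by Mid, so the kicker never plays it.
Right is strictly dominated by Left (it gives the kicker strictly more in every row), so the keeper never plays it.
On the remaining 2×2 (Mid, High vs Left, Center):
Let the kicker play Mid with probability p. Expected payoff against Left: 3p + (-3)(1−p) = 6p − 3; against Center: (-2)p + 5(1−p) = −7p + 5.
Setting these equal: 6p − 3 = −7p + 5 ⇒ 13p = 8 ⇒ p = 8/13, and the value is (6)·(8/13) − 3 = 9/13.
For the keeper: with q = P(Left), equating Mid's and High's payoffs gives 5q − 2 = −8q + 5 ⇒ q = 7/13.

9/13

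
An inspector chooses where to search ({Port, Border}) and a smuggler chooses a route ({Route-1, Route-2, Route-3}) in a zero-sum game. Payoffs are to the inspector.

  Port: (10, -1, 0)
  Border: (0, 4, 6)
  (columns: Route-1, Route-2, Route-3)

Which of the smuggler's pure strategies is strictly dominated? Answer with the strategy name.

Route-3

Route-2 holds the inspector's payoff strictly below Route-3 in every row: -1 < 0, 4 < 6.
So Route-3 is strictly dominated for the smuggler.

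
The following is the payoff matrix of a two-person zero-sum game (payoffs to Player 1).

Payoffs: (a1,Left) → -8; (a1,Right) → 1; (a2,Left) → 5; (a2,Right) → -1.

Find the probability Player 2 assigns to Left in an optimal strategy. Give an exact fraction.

Row minima: a1 → -8, a2 → -1; maximin = -1.
Column maxima: Left → 5, Right → 1; minimax = 1.
-1 ≠ 1, so there is no saddle point; optimal play is mixed.
Let Player 1 play a1 with probability p. Expected payoff against Left: (-8)p + 5(1−p) = −13p + 5; against Right: 1p + (-1)(1−p) = 2p − 1.
Setting these equal: −13p + 5 = 2p − 1 ⇒ −15p = -6 ⇒ p = 2/5, and the value is (-13)·(2/5) + 5 = -1/5.
For Player 2: with q = P(Left), equating a1's and a2's payoffs gives −9q + 1 = 6q − 1 ⇒ q = 2/15.

2/15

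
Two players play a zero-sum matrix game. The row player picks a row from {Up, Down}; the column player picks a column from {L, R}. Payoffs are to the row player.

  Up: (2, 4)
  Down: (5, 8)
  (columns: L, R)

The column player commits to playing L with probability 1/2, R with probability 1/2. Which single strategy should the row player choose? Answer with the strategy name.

Expected payoff of Up: (1/2)·2 + (1/2)·4 = 3.
Expected payoff of Down: (1/2)·5 + (1/2)·8 = 13/2.
The largest is 13/2, so the row player's best response is Down.

Down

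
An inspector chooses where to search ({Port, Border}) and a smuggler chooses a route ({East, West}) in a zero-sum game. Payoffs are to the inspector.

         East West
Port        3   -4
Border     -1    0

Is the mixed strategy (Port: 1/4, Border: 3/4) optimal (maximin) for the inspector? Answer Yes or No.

No

Against East this mix gives (1/4)·3 + (3/4)·(-1) = 0.
Against West this mix gives (1/4)·(-4) + (3/4)·0 = -1.
The smuggler will play West, holding the inspector to -1. Shifting weight toward the row that does better against West would raise this floor (the equalizing mix achieves -1/2 against both West and East), so the proposed strategy is not optimal.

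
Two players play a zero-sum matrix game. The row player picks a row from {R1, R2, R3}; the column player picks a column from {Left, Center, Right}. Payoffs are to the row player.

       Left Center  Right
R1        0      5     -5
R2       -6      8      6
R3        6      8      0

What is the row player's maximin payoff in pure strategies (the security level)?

0

Row minima: R1 → -5, R2 → -6, R3 → 0.
The best of these is 0.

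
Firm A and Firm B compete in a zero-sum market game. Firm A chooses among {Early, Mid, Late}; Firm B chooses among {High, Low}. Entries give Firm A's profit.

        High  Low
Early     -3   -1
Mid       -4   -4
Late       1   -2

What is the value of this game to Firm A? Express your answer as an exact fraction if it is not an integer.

Row minima: Early → -3, Mid → -4, Late → -2; maximin = -2.
Column maxima: High → 1, Low → -1; minimax = -1.
-2 ≠ -1, so there is no saddle point; optimal play is mixed.
Mid is strictly dominated by Early, so Firm A never plays it.
On the remaining 2×2 (Early, Late vs High, Low):
Let Firm A play Early with probability p. Expected payoff against High: (-3)p + 1(1−p) = −4p + 1; against Low: (-1)p + (-2)(1−p) = p − 2.
Setting these equal: −4p + 1 = p − 2 ⇒ −5p = -3 ⇒ p = 3/5, and the value is (-4)·(3/5) + 1 = -7/5.
For Firm B: with q = P(High), equating Early's and Late's payoffs gives −2q − 1 = 3q − 2 ⇒ q = 1/5.

-7/5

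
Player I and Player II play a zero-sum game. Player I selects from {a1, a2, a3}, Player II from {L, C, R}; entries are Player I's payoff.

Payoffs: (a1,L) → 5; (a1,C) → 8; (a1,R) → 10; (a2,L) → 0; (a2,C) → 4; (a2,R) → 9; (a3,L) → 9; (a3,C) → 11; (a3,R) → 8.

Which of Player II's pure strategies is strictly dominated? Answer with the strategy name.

L holds Player I's payoff strictly below C in every row: 5 < 8, 0 < 4, 9 < 11.
So C is strictly dominated for Player II.

C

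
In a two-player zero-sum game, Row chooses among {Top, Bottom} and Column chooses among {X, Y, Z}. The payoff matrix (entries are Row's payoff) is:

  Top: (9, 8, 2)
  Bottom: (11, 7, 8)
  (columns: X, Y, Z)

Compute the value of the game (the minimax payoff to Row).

50/7

Row minima: Top → 2, Bottom → 7; maximin = 7.
Column maxima: X → 11, Y → 8, Z → 8; minimax = 8.
7 ≠ 8, so there is no saddle point; optimal play is mixed.
X is strictly dominated by Y (it gives Row strictly more in every row), so Column never plays it.
On the remaining 2×2 (Top, Bottom vs Y, Z):
Let Row play Top with probability p. Expected payoff against Y: 8p + 7(1−p) = p + 7; against Z: 2p + 8(1−p) = −6p + 8.
Setting these equal: p + 7 = −6p + 8 ⇒ 7p = 1 ⇒ p = 1/7, and the value is (1)·(1/7) + 7 = 50/7.
For Column: with q = P(Y), equating Top's and Bottom's payoffs gives 6q + 2 = −q + 8 ⇒ q = 6/7.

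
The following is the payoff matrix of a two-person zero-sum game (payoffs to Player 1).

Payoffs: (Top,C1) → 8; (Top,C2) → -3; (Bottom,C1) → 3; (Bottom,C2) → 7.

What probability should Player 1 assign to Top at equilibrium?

Row minima: Top → -3, Bottom → 3; maximin = 3.
Column maxima: C1 → 8, C2 → 7; minimax = 7.
3 ≠ 7, so there is no saddle point; optimal play is mixed.
Let Player 1 play Top with probability p. Expected payoff against C1: 8p + 3(1−p) = 5p + 3; against C2: (-3)p + 7(1−p) = −10p + 7.
Setting these equal: 5p + 3 = −10p + 7 ⇒ 15p = 4 ⇒ p = 4/15, and the value is (5)·(4/15) + 3 = 13/3.
For Player 2: with q = P(C1), equating Top's and Bottom's payoffs gives 11q − 3 = −4q + 7 ⇒ q = 2/3.

4/15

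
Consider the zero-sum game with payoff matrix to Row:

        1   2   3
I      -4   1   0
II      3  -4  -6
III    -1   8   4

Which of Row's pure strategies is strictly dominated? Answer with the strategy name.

I

III gives a strictly higher payoff than I against every column: -1 > -4, 8 > 1, 4 > 0.
So I is strictly dominated and Row never plays it.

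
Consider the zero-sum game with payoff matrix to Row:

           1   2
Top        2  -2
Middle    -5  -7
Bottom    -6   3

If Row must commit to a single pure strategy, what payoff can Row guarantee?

Row minima: Top → -2, Middle → -7, Bottom → -6.
The best of these is -2.

-2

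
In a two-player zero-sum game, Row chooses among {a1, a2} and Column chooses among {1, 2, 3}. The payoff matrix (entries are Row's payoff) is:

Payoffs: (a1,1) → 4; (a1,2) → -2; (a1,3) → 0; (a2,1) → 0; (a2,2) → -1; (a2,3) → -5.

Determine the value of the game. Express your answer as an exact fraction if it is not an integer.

-5/3

Row minima: a1 → -2, a2 → -5; maximin = -2.
Column maxima: 1 → 4, 2 → -1, 3 → 0; minimax = -1.
-2 ≠ -1, so there is no saddle point; optimal play is mixed.
1 is strictly dominated by 2 (it gives Row strictly more in every row), so Column never plays it.
On the remaining 2×2 (a1, a2 vs 2, 3):
Let Row play a1 with probability p. Expected payoff against 2: (-2)p + (-1)(1−p) = −p − 1; against 3: 0p + (-5)(1−p) = 5p − 5.
Setting these equal: −p − 1 = 5p − 5 ⇒ −6p = -4 ⇒ p = 2/3, and the value is (-1)·(2/3) − 1 = -5/3.
For Column: with q = P(2), equating a1's and a2's payoffs gives −2q = 4q − 5 ⇒ q = 5/6.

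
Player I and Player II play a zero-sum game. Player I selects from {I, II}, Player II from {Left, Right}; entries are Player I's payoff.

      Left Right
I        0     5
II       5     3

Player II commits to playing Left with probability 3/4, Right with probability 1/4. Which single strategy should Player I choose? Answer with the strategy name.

II

Expected payoff of I: (3/4)·0 + (1/4)·5 = 5/4.
Expected payoff of II: (3/4)·5 + (1/4)·3 = 9/2.
The largest is 9/2, so Player I's best response is II.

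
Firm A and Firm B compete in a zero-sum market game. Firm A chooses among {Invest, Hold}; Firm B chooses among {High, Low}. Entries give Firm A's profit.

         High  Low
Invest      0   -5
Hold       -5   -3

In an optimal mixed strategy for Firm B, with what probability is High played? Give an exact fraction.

Row minima: Invest → -5, Hold → -5; maximin = -5.
Column maxima: High → 0, Low → -3; minimax = -3.
-5 ≠ -3, so there is no saddle point; optimal play is mixed.
Let Firm A play Invest with probability p. Expected payoff against High: 0p + (-5)(1−p) = 5p − 5; against Low: (-5)p + (-3)(1−p) = −2p − 3.
Setting these equal: 5p − 5 = −2p − 3 ⇒ 7p = 2 ⇒ p = 2/7, and the value is (5)·(2/7) − 5 = -25/7.
For Firm B: with q = P(High), equating Invest's and Hold's payoffs gives 5q − 5 = −2q − 3 ⇒ q = 2/7.

2/7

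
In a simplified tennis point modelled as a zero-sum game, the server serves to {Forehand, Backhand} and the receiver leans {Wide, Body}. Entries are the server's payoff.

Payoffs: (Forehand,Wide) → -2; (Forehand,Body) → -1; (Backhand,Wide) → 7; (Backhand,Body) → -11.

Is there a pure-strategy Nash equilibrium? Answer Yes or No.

No

Row minima: Forehand → -2, Backhand → -11; maximin = -2.
Column maxima: Wide → 7, Body → -1; minimax = -1.
-2 ≠ -1, so no pure-strategy equilibrium exists.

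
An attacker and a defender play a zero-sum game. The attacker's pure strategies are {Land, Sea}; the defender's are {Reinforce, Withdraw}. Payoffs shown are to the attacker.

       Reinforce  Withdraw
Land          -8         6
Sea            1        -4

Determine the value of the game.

-26/19

Row minima: Land → -8, Sea → -4; maximin = -4.
Column maxima: Reinforce → 1, Withdraw → 6; minimax = 1.
-4 ≠ 1, so there is no saddle point; optimal play is mixed.
Let the attacker play Land with probability p. Expected payoff against Reinforce: (-8)p + 1(1−p) = −9p + 1; against Withdraw: 6p + (-4)(1−p) = 10p − 4.
Setting these equal: −9p + 1 = 10p − 4 ⇒ −19p = -5 ⇒ p = 5/19, and the value is (-9)·(5/19) + 1 = -26/19.
For the defender: with q = P(Reinforce), equating Land's and Sea's payoffs gives −14q + 6 = 5q − 4 ⇒ q = 10/19.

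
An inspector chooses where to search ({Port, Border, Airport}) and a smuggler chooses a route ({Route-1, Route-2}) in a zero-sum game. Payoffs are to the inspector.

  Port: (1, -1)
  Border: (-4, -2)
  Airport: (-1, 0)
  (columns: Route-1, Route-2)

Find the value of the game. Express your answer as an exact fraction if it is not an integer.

-1/3

Row minima: Port → -1, Border → -4, Airport → -1; maximin = -1.
Column maxima: Route-1 → 1, Route-2 → 0; minimax = 0.
-1 ≠ 0, so there is no saddle point; optimal play is mixed.
Border is strictly dominated by Port, so the inspector never plays it.
On the remaining 2×2 (Port, Airport vs Route-1, Route-2):
Let the inspector play Port with probability p. Expected payoff against Route-1: 1p + (-1)(1−p) = 2p − 1; against Route-2: (-1)p + 0(1−p) = −p.
Setting these equal: 2p − 1 = −p ⇒ 3p = 1 ⇒ p = 1/3, and the value is (2)·(1/3) − 1 = -1/3.
For the smuggler: with q = P(Route-1), equating Port's and Airport's payoffs gives 2q − 1 = −q ⇒ q = 1/3.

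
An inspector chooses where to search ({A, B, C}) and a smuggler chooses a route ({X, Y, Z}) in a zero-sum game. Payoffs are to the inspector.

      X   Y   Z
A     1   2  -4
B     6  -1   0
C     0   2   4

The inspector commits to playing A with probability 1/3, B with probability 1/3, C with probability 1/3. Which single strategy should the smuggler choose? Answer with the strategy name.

If the smuggler plays X, the inspector's expected payoff is (1/3)·1 + (1/3)·6 + (1/3)·0 = 7/3.
If the smuggler plays Y, the inspector's expected payoff is (1/3)·2 + (1/3)·(-1) + (1/3)·2 = 1.
If the smuggler plays Z, the inspector's expected payoff is (1/3)·(-4) + (1/3)·0 + (1/3)·4 = 0.
The smuggler minimizes the inspector's payoff; the smallest is 0, so the best response is Z.

Z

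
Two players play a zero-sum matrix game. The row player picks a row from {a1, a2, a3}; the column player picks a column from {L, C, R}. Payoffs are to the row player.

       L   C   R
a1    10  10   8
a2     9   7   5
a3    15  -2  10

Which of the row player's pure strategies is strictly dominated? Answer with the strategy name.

a2

a1 gives a strictly higher payoff than a2 against every column: 10 > 9, 10 > 7, 8 > 5.
So a2 is strictly dominated and the row player never plays it.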